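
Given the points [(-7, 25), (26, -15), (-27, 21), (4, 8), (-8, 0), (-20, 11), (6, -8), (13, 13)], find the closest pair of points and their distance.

Computing all pairwise distances among 8 points:

d((-7, 25), (26, -15)) = 51.8556
d((-7, 25), (-27, 21)) = 20.3961
d((-7, 25), (4, 8)) = 20.2485
d((-7, 25), (-8, 0)) = 25.02
d((-7, 25), (-20, 11)) = 19.105
d((-7, 25), (6, -8)) = 35.4683
d((-7, 25), (13, 13)) = 23.3238
d((26, -15), (-27, 21)) = 64.0703
d((26, -15), (4, 8)) = 31.8277
d((26, -15), (-8, 0)) = 37.1618
d((26, -15), (-20, 11)) = 52.8394
d((26, -15), (6, -8)) = 21.1896
d((26, -15), (13, 13)) = 30.8707
d((-27, 21), (4, 8)) = 33.6155
d((-27, 21), (-8, 0)) = 28.3196
d((-27, 21), (-20, 11)) = 12.2066
d((-27, 21), (6, -8)) = 43.9318
d((-27, 21), (13, 13)) = 40.7922
d((4, 8), (-8, 0)) = 14.4222
d((4, 8), (-20, 11)) = 24.1868
d((4, 8), (6, -8)) = 16.1245
d((4, 8), (13, 13)) = 10.2956 <-- minimum
d((-8, 0), (-20, 11)) = 16.2788
d((-8, 0), (6, -8)) = 16.1245
d((-8, 0), (13, 13)) = 24.6982
d((-20, 11), (6, -8)) = 32.2025
d((-20, 11), (13, 13)) = 33.0606
d((6, -8), (13, 13)) = 22.1359

Closest pair: (4, 8) and (13, 13) with distance 10.2956

The closest pair is (4, 8) and (13, 13) with Euclidean distance 10.2956. For 8 points, brute-force pairwise comparison is shown above. For large n, the divide-and-conquer algorithm (sort by x, recurse on halves, check the dividing strip) achieves O(n log n).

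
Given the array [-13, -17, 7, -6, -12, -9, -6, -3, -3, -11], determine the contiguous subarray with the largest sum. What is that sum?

Using Kadane's algorithm on [-13, -17, 7, -6, -12, -9, -6, -3, -3, -11]:

Scanning through the array:
Position 1 (value -17): max_ending_here = -17, max_so_far = -13
Position 2 (value 7): max_ending_here = 7, max_so_far = 7
Position 3 (value -6): max_ending_here = 1, max_so_far = 7
Position 4 (value -12): max_ending_here = -11, max_so_far = 7
Position 5 (value -9): max_ending_here = -9, max_so_far = 7
Position 6 (value -6): max_ending_here = -6, max_so_far = 7
Position 7 (value -3): max_ending_here = -3, max_so_far = 7
Position 8 (value -3): max_ending_here = -3, max_so_far = 7
Position 9 (value -11): max_ending_here = -11, max_so_far = 7

Maximum subarray: [7]
Maximum sum: 7

The maximum subarray is [7] with sum 7. This subarray runs from index 2 to index 2.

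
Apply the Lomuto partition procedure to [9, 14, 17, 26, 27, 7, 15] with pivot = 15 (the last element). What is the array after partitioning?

Lomuto partition with pivot = 15:

Initial array: [9, 14, 17, 26, 27, 7, 15]

arr[0]=9 <= 15: swap with position 0, array becomes [9, 14, 17, 26, 27, 7, 15]
arr[1]=14 <= 15: swap with position 1, array becomes [9, 14, 17, 26, 27, 7, 15]
arr[2]=17 > 15: no swap
arr[3]=26 > 15: no swap
arr[4]=27 > 15: no swap
arr[5]=7 <= 15: swap with position 2, array becomes [9, 14, 7, 26, 27, 17, 15]

Place pivot at position 3: [9, 14, 7, 15, 27, 17, 26]
Pivot position: 3

After partitioning with pivot 15, the array becomes [9, 14, 7, 15, 27, 17, 26]. The pivot is placed at index 3. All elements to the left of the pivot are <= 15, and all elements to the right are > 15.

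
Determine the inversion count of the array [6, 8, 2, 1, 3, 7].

Finding inversions in [6, 8, 2, 1, 3, 7]:

(0, 2): arr[0]=6 > arr[2]=2
(0, 3): arr[0]=6 > arr[3]=1
(0, 4): arr[0]=6 > arr[4]=3
(1, 2): arr[1]=8 > arr[2]=2
(1, 3): arr[1]=8 > arr[3]=1
(1, 4): arr[1]=8 > arr[4]=3
(1, 5): arr[1]=8 > arr[5]=7
(2, 3): arr[2]=2 > arr[3]=1

Total inversions: 8

The array has 8 inversion(s): (0,2), (0,3), (0,4), (1,2), (1,3), (1,4), (1,5), (2,3). Each pair (i,j) satisfies i < j and arr[i] > arr[j].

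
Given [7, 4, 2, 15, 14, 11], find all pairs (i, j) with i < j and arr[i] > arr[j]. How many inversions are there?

Finding inversions in [7, 4, 2, 15, 14, 11]:

(0, 1): arr[0]=7 > arr[1]=4
(0, 2): arr[0]=7 > arr[2]=2
(1, 2): arr[1]=4 > arr[2]=2
(3, 4): arr[3]=15 > arr[4]=14
(3, 5): arr[3]=15 > arr[5]=11
(4, 5): arr[4]=14 > arr[5]=11

Total inversions: 6

The array has 6 inversion(s): (0,1), (0,2), (1,2), (3,4), (3,5), (4,5). Each pair (i,j) satisfies i < j and arr[i] > arr[j].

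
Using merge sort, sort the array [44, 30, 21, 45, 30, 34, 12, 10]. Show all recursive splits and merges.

Merge sort trace:

Split: [44, 30, 21, 45, 30, 34, 12, 10] -> [44, 30, 21, 45] and [30, 34, 12, 10]
  Split: [44, 30, 21, 45] -> [44, 30] and [21, 45]
    Split: [44, 30] -> [44] and [30]
    Merge: [44] + [30] -> [30, 44]
    Split: [21, 45] -> [21] and [45]
    Merge: [21] + [45] -> [21, 45]
  Merge: [30, 44] + [21, 45] -> [21, 30, 44, 45]
  Split: [30, 34, 12, 10] -> [30, 34] and [12, 10]
    Split: [30, 34] -> [30] and [34]
    Merge: [30] + [34] -> [30, 34]
    Split: [12, 10] -> [12] and [10]
    Merge: [12] + [10] -> [10, 12]
  Merge: [30, 34] + [10, 12] -> [10, 12, 30, 34]
Merge: [21, 30, 44, 45] + [10, 12, 30, 34] -> [10, 12, 21, 30, 30, 34, 44, 45]

Final sorted array: [10, 12, 21, 30, 30, 34, 44, 45]

The merge sort proceeds by recursively splitting the array and merging sorted halves.
After all merges, the sorted array is [10, 12, 21, 30, 30, 34, 44, 45].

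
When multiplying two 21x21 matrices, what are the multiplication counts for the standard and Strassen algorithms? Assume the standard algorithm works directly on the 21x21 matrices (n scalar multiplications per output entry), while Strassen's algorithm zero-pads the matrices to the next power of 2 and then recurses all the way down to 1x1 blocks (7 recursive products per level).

Matrix multiplication for 21x21 matrices:

Strassen's algorithm requires power-of-2 dimensions. Pad 21x21 to 32x32 (next power of 2).

Standard algorithm: 21^3 = 9261 multiplications
Strassen's algorithm: 7^(log2(32)) = 7^5 = 16807 multiplications
Difference: 9261 - 16807 = -7546 (Strassen uses MORE here due to padding overhead — for small or just-over-power-of-2 n, padding can outweigh the per-level savings)

Standard: 9261 multiplications (21^3). Strassen: 16807 multiplications (7^5, after padding to 32x32). Strassen reduces 8 recursive multiplications to 7 at each level.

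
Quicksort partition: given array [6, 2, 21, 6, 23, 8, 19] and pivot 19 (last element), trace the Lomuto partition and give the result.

Lomuto partition with pivot = 19:

Initial array: [6, 2, 21, 6, 23, 8, 19]

arr[0]=6 <= 19: swap with position 0, array becomes [6, 2, 21, 6, 23, 8, 19]
arr[1]=2 <= 19: swap with position 1, array becomes [6, 2, 21, 6, 23, 8, 19]
arr[2]=21 > 19: no swap
arr[3]=6 <= 19: swap with position 2, array becomes [6, 2, 6, 21, 23, 8, 19]
arr[4]=23 > 19: no swap
arr[5]=8 <= 19: swap with position 3, array becomes [6, 2, 6, 8, 23, 21, 19]

Place pivot at position 4: [6, 2, 6, 8, 19, 21, 23]
Pivot position: 4

After partitioning with pivot 19, the array becomes [6, 2, 6, 8, 19, 21, 23]. The pivot is placed at index 4. All elements to the left of the pivot are <= 19, and all elements to the right are > 19.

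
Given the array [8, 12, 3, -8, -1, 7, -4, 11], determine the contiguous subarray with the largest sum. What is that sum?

Using Kadane's algorithm on [8, 12, 3, -8, -1, 7, -4, 11]:

Scanning through the array:
Position 1 (value 12): max_ending_here = 20, max_so_far = 20
Position 2 (value 3): max_ending_here = 23, max_so_far = 23
Position 3 (value -8): max_ending_here = 15, max_so_far = 23
Position 4 (value -1): max_ending_here = 14, max_so_far = 23
Position 5 (value 7): max_ending_here = 21, max_so_far = 23
Position 6 (value -4): max_ending_here = 17, max_so_far = 23
Position 7 (value 11): max_ending_here = 28, max_so_far = 28

Maximum subarray: [8, 12, 3, -8, -1, 7, -4, 11]
Maximum sum: 28

The maximum subarray is [8, 12, 3, -8, -1, 7, -4, 11] with sum 28. This subarray runs from index 0 to index 7.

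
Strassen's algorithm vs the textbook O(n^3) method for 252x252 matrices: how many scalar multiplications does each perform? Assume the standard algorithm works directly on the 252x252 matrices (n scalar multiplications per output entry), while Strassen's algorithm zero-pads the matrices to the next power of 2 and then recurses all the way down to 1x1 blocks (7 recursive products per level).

Matrix multiplication for 252x252 matrices:

Strassen's algorithm requires power-of-2 dimensions. Pad 252x252 to 256x256 (next power of 2).

Standard algorithm: 252^3 = 16003008 multiplications
Strassen's algorithm: 7^(log2(256)) = 7^8 = 5764801 multiplications
Savings: 16003008 - 5764801 = 10238207 multiplications

Standard: 16003008 multiplications (252^3). Strassen: 5764801 multiplications (7^8, after padding to 256x256). Strassen reduces 8 recursive multiplications to 7 at each level.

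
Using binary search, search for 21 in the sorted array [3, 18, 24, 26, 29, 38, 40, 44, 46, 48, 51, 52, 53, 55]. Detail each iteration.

Binary search for 21 in [3, 18, 24, 26, 29, 38, 40, 44, 46, 48, 51, 52, 53, 55]:

lo=0, hi=13, mid=6, arr[mid]=40 -> 40 > 21, search left half
lo=0, hi=5, mid=2, arr[mid]=24 -> 24 > 21, search left half
lo=0, hi=1, mid=0, arr[mid]=3 -> 3 < 21, search right half
lo=1, hi=1, mid=1, arr[mid]=18 -> 18 < 21, search right half
lo=2 > hi=1, target 21 not found

Binary search determines that 21 is not in the array after 4 comparisons. The search space was exhausted without finding the target.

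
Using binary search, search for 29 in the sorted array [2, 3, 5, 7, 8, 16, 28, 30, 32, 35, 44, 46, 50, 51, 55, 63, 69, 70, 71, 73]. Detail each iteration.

Binary search for 29 in [2, 3, 5, 7, 8, 16, 28, 30, 32, 35, 44, 46, 50, 51, 55, 63, 69, 70, 71, 73]:

lo=0, hi=19, mid=9, arr[mid]=35 -> 35 > 29, search left half
lo=0, hi=8, mid=4, arr[mid]=8 -> 8 < 29, search right half
lo=5, hi=8, mid=6, arr[mid]=28 -> 28 < 29, search right half
lo=7, hi=8, mid=7, arr[mid]=30 -> 30 > 29, search left half
lo=7 > hi=6, target 29 not found

Binary search determines that 29 is not in the array after 4 comparisons. The search space was exhausted without finding the target.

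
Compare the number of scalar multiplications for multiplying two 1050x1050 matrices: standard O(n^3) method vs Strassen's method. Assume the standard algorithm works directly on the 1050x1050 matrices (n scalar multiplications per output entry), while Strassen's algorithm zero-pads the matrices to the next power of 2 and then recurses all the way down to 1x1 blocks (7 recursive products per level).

Matrix multiplication for 1050x1050 matrices:

Strassen's algorithm requires power-of-2 dimensions. Pad 1050x1050 to 2048x2048 (next power of 2).

Standard algorithm: 1050^3 = 1157625000 multiplications
Strassen's algorithm: 7^(log2(2048)) = 7^11 = 1977326743 multiplications
Difference: 1157625000 - 1977326743 = -819701743 (Strassen uses MORE here due to padding overhead — for small or just-over-power-of-2 n, padding can outweigh the per-level savings)

Standard: 1157625000 multiplications (1050^3). Strassen: 1977326743 multiplications (7^11, after padding to 2048x2048). Strassen reduces 8 recursive multiplications to 7 at each level.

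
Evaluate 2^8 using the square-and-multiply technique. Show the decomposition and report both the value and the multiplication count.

Computing 2^8 by squaring (build up from 2^1; each line after the first costs one multiplication):

2^1 = 2
2^2 = (2^1)^2 = 2^2 = 4
2^4 = (2^2)^2 = 4^2 = 16
2^8 = (2^4)^2 = 16^2 = 256

Result: 256
Multiplications needed: 3 (3 lines after 2^1)

2^8 = 256. Using exponentiation by squaring, this requires 3 multiplications. The key idea: if the exponent is even, square the half-power; if odd, multiply by the base once.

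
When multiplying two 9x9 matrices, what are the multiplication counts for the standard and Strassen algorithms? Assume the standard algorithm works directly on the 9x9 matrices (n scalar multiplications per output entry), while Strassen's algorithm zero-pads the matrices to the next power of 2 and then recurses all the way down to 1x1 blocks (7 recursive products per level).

Matrix multiplication for 9x9 matrices:

Strassen's algorithm requires power-of-2 dimensions. Pad 9x9 to 16x16 (next power of 2).

Standard algorithm: 9^3 = 729 multiplications
Strassen's algorithm: 7^(log2(16)) = 7^4 = 2401 multiplications
Difference: 729 - 2401 = -1672 (Strassen uses MORE here due to padding overhead — for small or just-over-power-of-2 n, padding can outweigh the per-level savings)

Standard: 729 multiplications (9^3). Strassen: 2401 multiplications (7^4, after padding to 16x16). Strassen reduces 8 recursive multiplications to 7 at each level.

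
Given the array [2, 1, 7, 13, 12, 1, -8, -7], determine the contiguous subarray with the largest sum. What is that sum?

Using Kadane's algorithm on [2, 1, 7, 13, 12, 1, -8, -7]:

Scanning through the array:
Position 1 (value 1): max_ending_here = 3, max_so_far = 3
Position 2 (value 7): max_ending_here = 10, max_so_far = 10
Position 3 (value 13): max_ending_here = 23, max_so_far = 23
Position 4 (value 12): max_ending_here = 35, max_so_far = 35
Position 5 (value 1): max_ending_here = 36, max_so_far = 36
Position 6 (value -8): max_ending_here = 28, max_so_far = 36
Position 7 (value -7): max_ending_here = 21, max_so_far = 36

Maximum subarray: [2, 1, 7, 13, 12, 1]
Maximum sum: 36

The maximum subarray is [2, 1, 7, 13, 12, 1] with sum 36. This subarray runs from index 0 to index 5.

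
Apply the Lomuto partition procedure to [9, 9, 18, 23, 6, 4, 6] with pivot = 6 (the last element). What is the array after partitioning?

Lomuto partition with pivot = 6:

Initial array: [9, 9, 18, 23, 6, 4, 6]

arr[0]=9 > 6: no swap
arr[1]=9 > 6: no swap
arr[2]=18 > 6: no swap
arr[3]=23 > 6: no swap
arr[4]=6 <= 6: swap with position 0, array becomes [6, 9, 18, 23, 9, 4, 6]
arr[5]=4 <= 6: swap with position 1, array becomes [6, 4, 18, 23, 9, 9, 6]

Place pivot at position 2: [6, 4, 6, 23, 9, 9, 18]
Pivot position: 2

After partitioning with pivot 6, the array becomes [6, 4, 6, 23, 9, 9, 18]. The pivot is placed at index 2. All elements to the left of the pivot are <= 6, and all elements to the right are > 6.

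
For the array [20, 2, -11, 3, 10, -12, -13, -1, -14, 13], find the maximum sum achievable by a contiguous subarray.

Using Kadane's algorithm on [20, 2, -11, 3, 10, -12, -13, -1, -14, 13]:

Scanning through the array:
Position 1 (value 2): max_ending_here = 22, max_so_far = 22
Position 2 (value -11): max_ending_here = 11, max_so_far = 22
Position 3 (value 3): max_ending_here = 14, max_so_far = 22
Position 4 (value 10): max_ending_here = 24, max_so_far = 24
Position 5 (value -12): max_ending_here = 12, max_so_far = 24
Position 6 (value -13): max_ending_here = -1, max_so_far = 24
Position 7 (value -1): max_ending_here = -1, max_so_far = 24
Position 8 (value -14): max_ending_here = -14, max_so_far = 24
Position 9 (value 13): max_ending_here = 13, max_so_far = 24

Maximum subarray: [20, 2, -11, 3, 10]
Maximum sum: 24

The maximum subarray is [20, 2, -11, 3, 10] with sum 24. This subarray runs from index 0 to index 4.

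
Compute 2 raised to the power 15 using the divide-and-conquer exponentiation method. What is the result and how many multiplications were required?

Computing 2^15 by squaring (build up from 2^1; each line after the first costs one multiplication):

2^1 = 2
2^2 = (2^1)^2 = 2^2 = 4
2^3 = 2 * 2^2 = 2 * 4 = 8
2^6 = (2^3)^2 = 8^2 = 64
2^7 = 2 * 2^6 = 2 * 64 = 128
2^14 = (2^7)^2 = 128^2 = 16384
2^15 = 2 * 2^14 = 2 * 16384 = 32768

Result: 32768
Multiplications needed: 6 (6 lines after 2^1)

2^15 = 32768. Using exponentiation by squaring, this requires 6 multiplications. The key idea: if the exponent is even, square the half-power; if odd, multiply by the base once.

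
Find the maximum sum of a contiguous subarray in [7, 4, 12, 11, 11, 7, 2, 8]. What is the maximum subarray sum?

Using Kadane's algorithm on [7, 4, 12, 11, 11, 7, 2, 8]:

Scanning through the array:
Position 1 (value 4): max_ending_here = 11, max_so_far = 11
Position 2 (value 12): max_ending_here = 23, max_so_far = 23
Position 3 (value 11): max_ending_here = 34, max_so_far = 34
Position 4 (value 11): max_ending_here = 45, max_so_far = 45
Position 5 (value 7): max_ending_here = 52, max_so_far = 52
Position 6 (value 2): max_ending_here = 54, max_so_far = 54
Position 7 (value 8): max_ending_here = 62, max_so_far = 62

Maximum subarray: [7, 4, 12, 11, 11, 7, 2, 8]
Maximum sum: 62

The maximum subarray is [7, 4, 12, 11, 11, 7, 2, 8] with sum 62. This subarray runs from index 0 to index 7.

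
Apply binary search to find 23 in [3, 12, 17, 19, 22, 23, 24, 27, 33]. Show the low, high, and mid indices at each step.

Binary search for 23 in [3, 12, 17, 19, 22, 23, 24, 27, 33]:

lo=0, hi=8, mid=4, arr[mid]=22 -> 22 < 23, search right half
lo=5, hi=8, mid=6, arr[mid]=24 -> 24 > 23, search left half
lo=5, hi=5, mid=5, arr[mid]=23 -> Found target at index 5!

Binary search finds 23 at index 5 after 3 comparisons. The search repeatedly halves the search space by comparing with the middle element.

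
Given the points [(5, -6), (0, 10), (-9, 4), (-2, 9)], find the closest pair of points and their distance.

Computing all pairwise distances among 4 points:

d((5, -6), (0, 10)) = 16.7631
d((5, -6), (-9, 4)) = 17.2047
d((5, -6), (-2, 9)) = 16.5529
d((0, 10), (-9, 4)) = 10.8167
d((0, 10), (-2, 9)) = 2.2361 <-- minimum
d((-9, 4), (-2, 9)) = 8.6023

Closest pair: (0, 10) and (-2, 9) with distance 2.2361

The closest pair is (0, 10) and (-2, 9) with Euclidean distance 2.2361. For 4 points, brute-force pairwise comparison is shown above. For large n, the divide-and-conquer algorithm (sort by x, recurse on halves, check the dividing strip) achieves O(n log n).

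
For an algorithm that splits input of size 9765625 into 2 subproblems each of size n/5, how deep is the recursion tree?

For divide and conquer with division factor 5:

Problem sizes at each level:
Level 0: 9765625
Level 1: 1953125
Level 2: 390625
Level 3: 78125
Level 4: 15625
Level 5: 3125
Level 6: 625
Level 7: 125
Level 8: 25
Level 9: 5
Level 10: 1

The root is level 0 and the size-1 base case is level 10 (the tree spans levels 0 through 10, i.e. 11 levels counting the root), so the depth is the number of divisions: log_5(9765625) = 10

The recursion tree depth is log_5(9765625) = 10. At each level, the problem size is divided by 5, so it takes 10 divisions to reduce to a base case of size 1. The algorithm makes 2 recursive calls at each level.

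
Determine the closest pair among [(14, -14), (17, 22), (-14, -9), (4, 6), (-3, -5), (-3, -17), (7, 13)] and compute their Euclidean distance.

Computing all pairwise distances among 7 points:

d((14, -14), (17, 22)) = 36.1248
d((14, -14), (-14, -9)) = 28.4429
d((14, -14), (4, 6)) = 22.3607
d((14, -14), (-3, -5)) = 19.2354
d((14, -14), (-3, -17)) = 17.2627
d((14, -14), (7, 13)) = 27.8927
d((17, 22), (-14, -9)) = 43.8406
d((17, 22), (4, 6)) = 20.6155
d((17, 22), (-3, -5)) = 33.6006
d((17, 22), (-3, -17)) = 43.8292
d((17, 22), (7, 13)) = 13.4536
d((-14, -9), (4, 6)) = 23.4307
d((-14, -9), (-3, -5)) = 11.7047
d((-14, -9), (-3, -17)) = 13.6015
d((-14, -9), (7, 13)) = 30.4138
d((4, 6), (-3, -5)) = 13.0384
d((4, 6), (-3, -17)) = 24.0416
d((4, 6), (7, 13)) = 7.6158 <-- minimum
d((-3, -5), (-3, -17)) = 12.0
d((-3, -5), (7, 13)) = 20.5913
d((-3, -17), (7, 13)) = 31.6228

Closest pair: (4, 6) and (7, 13) with distance 7.6158

The closest pair is (4, 6) and (7, 13) with Euclidean distance 7.6158. For 7 points, brute-force pairwise comparison is shown above. For large n, the divide-and-conquer algorithm (sort by x, recurse on halves, check the dividing strip) achieves O(n log n).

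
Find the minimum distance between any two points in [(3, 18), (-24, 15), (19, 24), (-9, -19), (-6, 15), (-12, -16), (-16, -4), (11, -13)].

Computing all pairwise distances among 8 points:

d((3, 18), (-24, 15)) = 27.1662
d((3, 18), (19, 24)) = 17.088
d((3, 18), (-9, -19)) = 38.8973
d((3, 18), (-6, 15)) = 9.4868
d((3, 18), (-12, -16)) = 37.1618
d((3, 18), (-16, -4)) = 29.0689
d((3, 18), (11, -13)) = 32.0156
d((-24, 15), (19, 24)) = 43.9318
d((-24, 15), (-9, -19)) = 37.1618
d((-24, 15), (-6, 15)) = 18.0
d((-24, 15), (-12, -16)) = 33.2415
d((-24, 15), (-16, -4)) = 20.6155
d((-24, 15), (11, -13)) = 44.8219
d((19, 24), (-9, -19)) = 51.3128
d((19, 24), (-6, 15)) = 26.5707
d((19, 24), (-12, -16)) = 50.6063
d((19, 24), (-16, -4)) = 44.8219
d((19, 24), (11, -13)) = 37.855
d((-9, -19), (-6, 15)) = 34.1321
d((-9, -19), (-12, -16)) = 4.2426 <-- minimum
d((-9, -19), (-16, -4)) = 16.5529
d((-9, -19), (11, -13)) = 20.8806
d((-6, 15), (-12, -16)) = 31.5753
d((-6, 15), (-16, -4)) = 21.4709
d((-6, 15), (11, -13)) = 32.7567
d((-12, -16), (-16, -4)) = 12.6491
d((-12, -16), (11, -13)) = 23.1948
d((-16, -4), (11, -13)) = 28.4605

Closest pair: (-9, -19) and (-12, -16) with distance 4.2426

The closest pair is (-9, -19) and (-12, -16) with Euclidean distance 4.2426. For 8 points, brute-force pairwise comparison is shown above. For large n, the divide-and-conquer algorithm (sort by x, recurse on halves, check the dividing strip) achieves O(n log n).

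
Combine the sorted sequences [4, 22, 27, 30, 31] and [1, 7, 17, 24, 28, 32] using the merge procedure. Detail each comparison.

Merging process:

Compare 4 vs 1: take 1 from right. Merged: [1]
Compare 4 vs 7: take 4 from left. Merged: [1, 4]
Compare 22 vs 7: take 7 from right. Merged: [1, 4, 7]
Compare 22 vs 17: take 17 from right. Merged: [1, 4, 7, 17]
Compare 22 vs 24: take 22 from left. Merged: [1, 4, 7, 17, 22]
Compare 27 vs 24: take 24 from right. Merged: [1, 4, 7, 17, 22, 24]
Compare 27 vs 28: take 27 from left. Merged: [1, 4, 7, 17, 22, 24, 27]
Compare 30 vs 28: take 28 from right. Merged: [1, 4, 7, 17, 22, 24, 27, 28]
Compare 30 vs 32: take 30 from left. Merged: [1, 4, 7, 17, 22, 24, 27, 28, 30]
Compare 31 vs 32: take 31 from left. Merged: [1, 4, 7, 17, 22, 24, 27, 28, 30, 31]
Append remaining from right: [32]. Merged: [1, 4, 7, 17, 22, 24, 27, 28, 30, 31, 32]

Final merged array: [1, 4, 7, 17, 22, 24, 27, 28, 30, 31, 32]
Total comparisons: 10

The merged array is [1, 4, 7, 17, 22, 24, 27, 28, 30, 31, 32], requiring 10 comparisons. The merge step runs in O(n) time where n is the total number of elements.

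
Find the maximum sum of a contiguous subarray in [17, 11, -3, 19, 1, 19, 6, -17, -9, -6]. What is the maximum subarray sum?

Using Kadane's algorithm on [17, 11, -3, 19, 1, 19, 6, -17, -9, -6]:

Scanning through the array:
Position 1 (value 11): max_ending_here = 28, max_so_far = 28
Position 2 (value -3): max_ending_here = 25, max_so_far = 28
Position 3 (value 19): max_ending_here = 44, max_so_far = 44
Position 4 (value 1): max_ending_here = 45, max_so_far = 45
Position 5 (value 19): max_ending_here = 64, max_so_far = 64
Position 6 (value 6): max_ending_here = 70, max_so_far = 70
Position 7 (value -17): max_ending_here = 53, max_so_far = 70
Position 8 (value -9): max_ending_here = 44, max_so_far = 70
Position 9 (value -6): max_ending_here = 38, max_so_far = 70

Maximum subarray: [17, 11, -3, 19, 1, 19, 6]
Maximum sum: 70

The maximum subarray is [17, 11, -3, 19, 1, 19, 6] with sum 70. This subarray runs from index 0 to index 6.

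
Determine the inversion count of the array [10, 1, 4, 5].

Finding inversions in [10, 1, 4, 5]:

(0, 1): arr[0]=10 > arr[1]=1
(0, 2): arr[0]=10 > arr[2]=4
(0, 3): arr[0]=10 > arr[3]=5

Total inversions: 3

The array has 3 inversion(s): (0,1), (0,2), (0,3). Each pair (i,j) satisfies i < j and arr[i] > arr[j].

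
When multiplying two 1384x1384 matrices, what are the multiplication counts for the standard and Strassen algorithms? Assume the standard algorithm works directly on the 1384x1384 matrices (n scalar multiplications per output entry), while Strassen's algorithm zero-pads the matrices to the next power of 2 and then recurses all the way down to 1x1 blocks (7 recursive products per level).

Matrix multiplication for 1384x1384 matrices:

Strassen's algorithm requires power-of-2 dimensions. Pad 1384x1384 to 2048x2048 (next power of 2).

Standard algorithm: 1384^3 = 2650991104 multiplications
Strassen's algorithm: 7^(log2(2048)) = 7^11 = 1977326743 multiplications
Savings: 2650991104 - 1977326743 = 673664361 multiplications

Standard: 2650991104 multiplications (1384^3). Strassen: 1977326743 multiplications (7^11, after padding to 2048x2048). Strassen reduces 8 recursive multiplications to 7 at each level.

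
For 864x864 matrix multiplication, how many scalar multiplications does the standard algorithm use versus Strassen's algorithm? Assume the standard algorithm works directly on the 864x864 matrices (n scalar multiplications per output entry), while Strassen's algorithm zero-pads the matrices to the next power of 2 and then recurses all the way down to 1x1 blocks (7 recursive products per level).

Matrix multiplication for 864x864 matrices:

Strassen's algorithm requires power-of-2 dimensions. Pad 864x864 to 1024x1024 (next power of 2).

Standard algorithm: 864^3 = 644972544 multiplications
Strassen's algorithm: 7^(log2(1024)) = 7^10 = 282475249 multiplications
Savings: 644972544 - 282475249 = 362497295 multiplications

Standard: 644972544 multiplications (864^3). Strassen: 282475249 multiplications (7^10, after padding to 1024x1024). Strassen reduces 8 recursive multiplications to 7 at each level.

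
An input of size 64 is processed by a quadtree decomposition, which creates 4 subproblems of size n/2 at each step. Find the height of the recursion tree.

For divide and conquer with division factor 2:

Problem sizes at each level:
Level 0: 64
Level 1: 32
Level 2: 16
Level 3: 8
Level 4: 4
Level 5: 2
Level 6: 1

The root is level 0 and the size-1 base case is level 6 (the tree spans levels 0 through 6, i.e. 7 levels counting the root), so the depth is the number of divisions: log_2(64) = 6

The recursion tree depth is log_2(64) = 6. At each level, the problem size is divided by 2, so it takes 6 divisions to reduce to a base case of size 1. The algorithm makes 4 recursive calls at each level.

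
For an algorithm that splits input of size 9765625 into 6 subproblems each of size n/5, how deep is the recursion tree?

For divide and conquer with division factor 5:

Problem sizes at each level:
Level 0: 9765625
Level 1: 1953125
Level 2: 390625
Level 3: 78125
Level 4: 15625
Level 5: 3125
Level 6: 625
Level 7: 125
Level 8: 25
Level 9: 5
Level 10: 1

The root is level 0 and the size-1 base case is level 10 (the tree spans levels 0 through 10, i.e. 11 levels counting the root), so the depth is the number of divisions: log_5(9765625) = 10

The recursion tree depth is log_5(9765625) = 10. At each level, the problem size is divided by 5, so it takes 10 divisions to reduce to a base case of size 1. The algorithm makes 6 recursive calls at each level.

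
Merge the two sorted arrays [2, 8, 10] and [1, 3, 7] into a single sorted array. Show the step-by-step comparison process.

Merging process:

Compare 2 vs 1: take 1 from right. Merged: [1]
Compare 2 vs 3: take 2 from left. Merged: [1, 2]
Compare 8 vs 3: take 3 from right. Merged: [1, 2, 3]
Compare 8 vs 7: take 7 from right. Merged: [1, 2, 3, 7]
Append remaining from left: [8, 10]. Merged: [1, 2, 3, 7, 8, 10]

Final merged array: [1, 2, 3, 7, 8, 10]
Total comparisons: 4

The merged array is [1, 2, 3, 7, 8, 10], requiring 4 comparisons. The merge step runs in O(n) time where n is the total number of elements.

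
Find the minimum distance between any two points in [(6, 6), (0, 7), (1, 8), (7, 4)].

Computing all pairwise distances among 4 points:

d((6, 6), (0, 7)) = 6.0828
d((6, 6), (1, 8)) = 5.3852
d((6, 6), (7, 4)) = 2.2361
d((0, 7), (1, 8)) = 1.4142 <-- minimum
d((0, 7), (7, 4)) = 7.6158
d((1, 8), (7, 4)) = 7.2111

Closest pair: (0, 7) and (1, 8) with distance 1.4142

The closest pair is (0, 7) and (1, 8) with Euclidean distance 1.4142. For 4 points, brute-force pairwise comparison is shown above. For large n, the divide-and-conquer algorithm (sort by x, recurse on halves, check the dividing strip) achieves O(n log n).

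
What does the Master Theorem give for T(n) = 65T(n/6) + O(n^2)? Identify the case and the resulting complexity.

Master Theorem for T(n) = 65T(n/6) + O(n^2):

a = 65, b = 6, c = 2
log_b(a) = log_6(65) = 2.3298

Case 1: c = 2 < log_6(65) = 2.3298
T(n) = O(n^(log_6 65))

For T(n) = 65T(n/6) + O(n^2): log_6(65) = 2.3298. This is Case 1 of the Master Theorem (c < log_b(a), work dominated by leaves), giving O(n^(log_6 65)).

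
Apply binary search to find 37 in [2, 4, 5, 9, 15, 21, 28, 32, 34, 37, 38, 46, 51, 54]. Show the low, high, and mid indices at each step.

Binary search for 37 in [2, 4, 5, 9, 15, 21, 28, 32, 34, 37, 38, 46, 51, 54]:

lo=0, hi=13, mid=6, arr[mid]=28 -> 28 < 37, search right half
lo=7, hi=13, mid=10, arr[mid]=38 -> 38 > 37, search left half
lo=7, hi=9, mid=8, arr[mid]=34 -> 34 < 37, search right half
lo=9, hi=9, mid=9, arr[mid]=37 -> Found target at index 9!

Binary search finds 37 at index 9 after 4 comparisons. The search repeatedly halves the search space by comparing with the middle element.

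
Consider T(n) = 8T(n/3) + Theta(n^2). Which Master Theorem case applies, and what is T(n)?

Master Theorem for T(n) = 8T(n/3) + O(n^2):

a = 8, b = 3, c = 2
log_b(a) = log_3(8) = 1.8928

Case 3: c = 2 > log_3(8) = 1.8928
T(n) = O(n^2) = O(n^2)

For T(n) = 8T(n/3) + O(n^2): log_3(8) = 1.8928. This is Case 3 of the Master Theorem (c > log_b(a), work dominated by root), giving O(n^2).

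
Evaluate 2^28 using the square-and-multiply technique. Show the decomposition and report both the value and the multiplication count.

Computing 2^28 by squaring (build up from 2^1; each line after the first costs one multiplication):

2^1 = 2
2^2 = (2^1)^2 = 2^2 = 4
2^3 = 2 * 2^2 = 2 * 4 = 8
2^6 = (2^3)^2 = 8^2 = 64
2^7 = 2 * 2^6 = 2 * 64 = 128
2^14 = (2^7)^2 = 128^2 = 16384
2^28 = (2^14)^2 = 16384^2 = 268435456

Result: 268435456
Multiplications needed: 6 (6 lines after 2^1)

2^28 = 268435456. Using exponentiation by squaring, this requires 6 multiplications. The key idea: if the exponent is even, square the half-power; if odd, multiply by the base once.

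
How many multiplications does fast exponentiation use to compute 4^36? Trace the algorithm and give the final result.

Computing 4^36 by squaring (build up from 4^1; each line after the first costs one multiplication):

4^1 = 4
4^2 = (4^1)^2 = 4^2 = 16
4^4 = (4^2)^2 = 16^2 = 256
4^8 = (4^4)^2 = 256^2 = 65536
4^9 = 4 * 4^8 = 4 * 65536 = 262144
4^18 = (4^9)^2 = 262144^2 = 68719476736
4^36 = (4^18)^2 = 68719476736^2 = 4722366482869645213696

Result: 4722366482869645213696
Multiplications needed: 6 (6 lines after 4^1)

4^36 = 4722366482869645213696. Using exponentiation by squaring, this requires 6 multiplications. The key idea: if the exponent is even, square the half-power; if odd, multiply by the base once.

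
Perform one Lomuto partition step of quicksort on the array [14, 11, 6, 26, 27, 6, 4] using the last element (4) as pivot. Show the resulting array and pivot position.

Lomuto partition with pivot = 4:

Initial array: [14, 11, 6, 26, 27, 6, 4]

arr[0]=14 > 4: no swap
arr[1]=11 > 4: no swap
arr[2]=6 > 4: no swap
arr[3]=26 > 4: no swap
arr[4]=27 > 4: no swap
arr[5]=6 > 4: no swap

Place pivot at position 0: [4, 11, 6, 26, 27, 6, 14]
Pivot position: 0

After partitioning with pivot 4, the array becomes [4, 11, 6, 26, 27, 6, 14]. The pivot is placed at index 0. All elements to the left of the pivot are <= 4, and all elements to the right are > 4.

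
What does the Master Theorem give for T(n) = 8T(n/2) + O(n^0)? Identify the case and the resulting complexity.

Master Theorem for T(n) = 8T(n/2) + O(n^0):

a = 8, b = 2, c = 0
log_b(a) = log_2(8) = 3.0000

Case 1: c = 0 < log_2(8) = 3.0000
T(n) = O(n^(log_2 8)) = O(n^3)

For T(n) = 8T(n/2) + O(n^0): log_2(8) = 3.0000. This is Case 1 of the Master Theorem (c < log_b(a), work dominated by leaves), giving O(n^3).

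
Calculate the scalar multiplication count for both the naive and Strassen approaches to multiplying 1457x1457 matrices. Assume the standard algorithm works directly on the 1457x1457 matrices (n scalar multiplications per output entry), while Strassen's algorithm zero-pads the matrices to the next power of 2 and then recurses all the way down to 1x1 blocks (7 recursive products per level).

Matrix multiplication for 1457x1457 matrices:

Strassen's algorithm requires power-of-2 dimensions. Pad 1457x1457 to 2048x2048 (next power of 2).

Standard algorithm: 1457^3 = 3092990993 multiplications
Strassen's algorithm: 7^(log2(2048)) = 7^11 = 1977326743 multiplications
Savings: 3092990993 - 1977326743 = 1115664250 multiplications

Standard: 3092990993 multiplications (1457^3). Strassen: 1977326743 multiplications (7^11, after padding to 2048x2048). Strassen reduces 8 recursive multiplications to 7 at each level.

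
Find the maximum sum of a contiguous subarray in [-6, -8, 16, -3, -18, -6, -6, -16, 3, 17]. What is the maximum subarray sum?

Using Kadane's algorithm on [-6, -8, 16, -3, -18, -6, -6, -16, 3, 17]:

Scanning through the array:
Position 1 (value -8): max_ending_here = -8, max_so_far = -6
Position 2 (value 16): max_ending_here = 16, max_so_far = 16
Position 3 (value -3): max_ending_here = 13, max_so_far = 16
Position 4 (value -18): max_ending_here = -5, max_so_far = 16
Position 5 (value -6): max_ending_here = -6, max_so_far = 16
Position 6 (value -6): max_ending_here = -6, max_so_far = 16
Position 7 (value -16): max_ending_here = -16, max_so_far = 16
Position 8 (value 3): max_ending_here = 3, max_so_far = 16
Position 9 (value 17): max_ending_here = 20, max_so_far = 20

Maximum subarray: [3, 17]
Maximum sum: 20

The maximum subarray is [3, 17] with sum 20. This subarray runs from index 8 to index 9.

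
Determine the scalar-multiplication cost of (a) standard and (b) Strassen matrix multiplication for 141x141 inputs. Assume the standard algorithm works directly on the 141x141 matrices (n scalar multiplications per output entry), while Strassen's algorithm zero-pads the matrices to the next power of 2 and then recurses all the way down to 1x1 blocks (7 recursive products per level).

Matrix multiplication for 141x141 matrices:

Strassen's algorithm requires power-of-2 dimensions. Pad 141x141 to 256x256 (next power of 2).

Standard algorithm: 141^3 = 2803221 multiplications
Strassen's algorithm: 7^(log2(256)) = 7^8 = 5764801 multiplications
Difference: 2803221 - 5764801 = -2961580 (Strassen uses MORE here due to padding overhead — for small or just-over-power-of-2 n, padding can outweigh the per-level savings)

Standard: 2803221 multiplications (141^3). Strassen: 5764801 multiplications (7^8, after padding to 256x256). Strassen reduces 8 recursive multiplications to 7 at each level.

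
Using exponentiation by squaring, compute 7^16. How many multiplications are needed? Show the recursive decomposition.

Computing 7^16 by squaring (build up from 7^1; each line after the first costs one multiplication):

7^1 = 7
7^2 = (7^1)^2 = 7^2 = 49
7^4 = (7^2)^2 = 49^2 = 2401
7^8 = (7^4)^2 = 2401^2 = 5764801
7^16 = (7^8)^2 = 5764801^2 = 33232930569601

Result: 33232930569601
Multiplications needed: 4 (4 lines after 7^1)

7^16 = 33232930569601. Using exponentiation by squaring, this requires 4 multiplications. The key idea: if the exponent is even, square the half-power; if odd, multiply by the base once.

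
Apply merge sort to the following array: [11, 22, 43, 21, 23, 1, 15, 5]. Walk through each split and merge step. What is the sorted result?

Merge sort trace:

Split: [11, 22, 43, 21, 23, 1, 15, 5] -> [11, 22, 43, 21] and [23, 1, 15, 5]
  Split: [11, 22, 43, 21] -> [11, 22] and [43, 21]
    Split: [11, 22] -> [11] and [22]
    Merge: [11] + [22] -> [11, 22]
    Split: [43, 21] -> [43] and [21]
    Merge: [43] + [21] -> [21, 43]
  Merge: [11, 22] + [21, 43] -> [11, 21, 22, 43]
  Split: [23, 1, 15, 5] -> [23, 1] and [15, 5]
    Split: [23, 1] -> [23] and [1]
    Merge: [23] + [1] -> [1, 23]
    Split: [15, 5] -> [15] and [5]
    Merge: [15] + [5] -> [5, 15]
  Merge: [1, 23] + [5, 15] -> [1, 5, 15, 23]
Merge: [11, 21, 22, 43] + [1, 5, 15, 23] -> [1, 5, 11, 15, 21, 22, 23, 43]

Final sorted array: [1, 5, 11, 15, 21, 22, 23, 43]

The merge sort proceeds by recursively splitting the array and merging sorted halves.
After all merges, the sorted array is [1, 5, 11, 15, 21, 22, 23, 43].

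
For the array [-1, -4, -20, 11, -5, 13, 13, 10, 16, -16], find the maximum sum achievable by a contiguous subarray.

Using Kadane's algorithm on [-1, -4, -20, 11, -5, 13, 13, 10, 16, -16]:

Scanning through the array:
Position 1 (value -4): max_ending_here = -4, max_so_far = -1
Position 2 (value -20): max_ending_here = -20, max_so_far = -1
Position 3 (value 11): max_ending_here = 11, max_so_far = 11
Position 4 (value -5): max_ending_here = 6, max_so_far = 11
Position 5 (value 13): max_ending_here = 19, max_so_far = 19
Position 6 (value 13): max_ending_here = 32, max_so_far = 32
Position 7 (value 10): max_ending_here = 42, max_so_far = 42
Position 8 (value 16): max_ending_here = 58, max_so_far = 58
Position 9 (value -16): max_ending_here = 42, max_so_far = 58

Maximum subarray: [11, -5, 13, 13, 10, 16]
Maximum sum: 58

The maximum subarray is [11, -5, 13, 13, 10, 16] with sum 58. This subarray runs from index 3 to index 8.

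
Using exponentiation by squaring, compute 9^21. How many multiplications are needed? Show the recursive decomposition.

Computing 9^21 by squaring (build up from 9^1; each line after the first costs one multiplication):

9^1 = 9
9^2 = (9^1)^2 = 9^2 = 81
9^4 = (9^2)^2 = 81^2 = 6561
9^5 = 9 * 9^4 = 9 * 6561 = 59049
9^10 = (9^5)^2 = 59049^2 = 3486784401
9^20 = (9^10)^2 = 3486784401^2 = 12157665459056928801
9^21 = 9 * 9^20 = 9 * 12157665459056928801 = 109418989131512359209

Result: 109418989131512359209
Multiplications needed: 6 (6 lines after 9^1)

9^21 = 109418989131512359209. Using exponentiation by squaring, this requires 6 multiplications. The key idea: if the exponent is even, square the half-power; if odd, multiply by the base once.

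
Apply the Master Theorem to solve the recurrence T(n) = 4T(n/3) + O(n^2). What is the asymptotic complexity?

Master Theorem for T(n) = 4T(n/3) + O(n^2):

a = 4, b = 3, c = 2
log_b(a) = log_3(4) = 1.2619

Case 3: c = 2 > log_3(4) = 1.2619
T(n) = O(n^2) = O(n^2)

For T(n) = 4T(n/3) + O(n^2): log_3(4) = 1.2619. This is Case 3 of the Master Theorem (c > log_b(a), work dominated by root), giving O(n^2).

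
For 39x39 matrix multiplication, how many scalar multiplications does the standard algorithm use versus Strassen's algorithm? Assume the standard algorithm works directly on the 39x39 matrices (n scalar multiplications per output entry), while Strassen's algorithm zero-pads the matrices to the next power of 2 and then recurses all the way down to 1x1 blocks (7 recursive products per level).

Matrix multiplication for 39x39 matrices:

Strassen's algorithm requires power-of-2 dimensions. Pad 39x39 to 64x64 (next power of 2).

Standard algorithm: 39^3 = 59319 multiplications
Strassen's algorithm: 7^(log2(64)) = 7^6 = 117649 multiplications
Difference: 59319 - 117649 = -58330 (Strassen uses MORE here due to padding overhead — for small or just-over-power-of-2 n, padding can outweigh the per-level savings)

Standard: 59319 multiplications (39^3). Strassen: 117649 multiplications (7^6, after padding to 64x64). Strassen reduces 8 recursive multiplications to 7 at each level.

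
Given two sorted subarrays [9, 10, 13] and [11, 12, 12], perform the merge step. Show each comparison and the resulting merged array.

Merging process:

Compare 9 vs 11: take 9 from left. Merged: [9]
Compare 10 vs 11: take 10 from left. Merged: [9, 10]
Compare 13 vs 11: take 11 from right. Merged: [9, 10, 11]
Compare 13 vs 12: take 12 from right. Merged: [9, 10, 11, 12]
Compare 13 vs 12: take 12 from right. Merged: [9, 10, 11, 12, 12]
Append remaining from left: [13]. Merged: [9, 10, 11, 12, 12, 13]

Final merged array: [9, 10, 11, 12, 12, 13]
Total comparisons: 5

The merged array is [9, 10, 11, 12, 12, 13], requiring 5 comparisons. The merge step runs in O(n) time where n is the total number of elements.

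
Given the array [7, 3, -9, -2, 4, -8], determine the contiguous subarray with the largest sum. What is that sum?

Using Kadane's algorithm on [7, 3, -9, -2, 4, -8]:

Scanning through the array:
Position 1 (value 3): max_ending_here = 10, max_so_far = 10
Position 2 (value -9): max_ending_here = 1, max_so_far = 10
Position 3 (value -2): max_ending_here = -1, max_so_far = 10
Position 4 (value 4): max_ending_here = 4, max_so_far = 10
Position 5 (value -8): max_ending_here = -4, max_so_far = 10

Maximum subarray: [7, 3]
Maximum sum: 10

The maximum subarray is [7, 3] with sum 10. This subarray runs from index 0 to index 1.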